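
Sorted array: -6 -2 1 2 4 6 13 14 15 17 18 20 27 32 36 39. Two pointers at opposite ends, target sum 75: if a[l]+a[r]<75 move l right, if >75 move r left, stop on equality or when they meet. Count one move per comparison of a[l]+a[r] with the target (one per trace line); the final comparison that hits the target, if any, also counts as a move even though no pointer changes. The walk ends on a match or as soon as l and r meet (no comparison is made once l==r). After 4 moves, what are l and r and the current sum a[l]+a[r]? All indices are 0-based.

l=4, r=15, sum=43

[0,15] -6+39=33 <75 → l++
[1,15] -2+39=37 <75 → l++
[2,15] 1+39=40 <75 → l++
[3,15] 2+39=41 <75 → l++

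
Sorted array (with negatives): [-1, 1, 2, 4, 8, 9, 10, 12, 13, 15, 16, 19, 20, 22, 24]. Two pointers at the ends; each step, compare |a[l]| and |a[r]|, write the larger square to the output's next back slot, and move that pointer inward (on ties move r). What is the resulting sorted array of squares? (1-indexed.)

[1, 1, 4, 16, 64, 81, 100, 144, 169, 225, 256, 361, 400, 484, 576]

[1,15] |-1|<=|24| out[15]=576 → r--
[1,14] |-1|<=|22| out[14]=484 → r--
[1,13] |-1|<=|20| out[13]=400 → r--
[1,12] |-1|<=|19| out[12]=361 → r--
[1,11] |-1|<=|16| out[11]=256 → r--
[1,10] |-1|<=|15| out[10]=225 → r--
[1,9] |-1|<=|13| out[9]=169 → r--
[1,8] |-1|<=|12| out[8]=144 → r--
[1,7] |-1|<=|10| out[7]=100 → r--
[1,6] |-1|<=|9| out[6]=81 → r--
[1,5] |-1|<=|8| out[5]=64 → r--
[1,4] |-1|<=|4| out[4]=16 → r--
[1,3] |-1|<=|2| out[3]=4 → r--
[1,2] |-1|<=|1| out[2]=1 → r--
[1,1] |-1|<=|-1| out[1]=1 → r--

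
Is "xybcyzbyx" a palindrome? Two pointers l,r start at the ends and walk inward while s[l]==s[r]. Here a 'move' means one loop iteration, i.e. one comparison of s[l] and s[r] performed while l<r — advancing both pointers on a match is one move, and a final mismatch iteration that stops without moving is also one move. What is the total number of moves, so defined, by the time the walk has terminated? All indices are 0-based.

4 moves

l=0 r=8: 'x'=='x', l++,r--
l=1 r=7: 'y'=='y', l++,r--
l=2 r=6: 'b'=='b', l++,r--
l=3 r=5: 'c'!='z', stop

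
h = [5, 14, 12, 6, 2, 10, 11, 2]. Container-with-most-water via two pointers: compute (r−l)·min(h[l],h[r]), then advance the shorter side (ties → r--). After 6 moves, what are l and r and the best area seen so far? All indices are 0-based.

[0,7] min(5,2)*7=14 best=14 * → r--
[0,6] min(5,11)*6=30 best=30 * → l++
[1,6] min(14,11)*5=55 best=55 * → r--
[1,5] min(14,10)*4=40 best=55 → r--
[1,4] min(14,2)*3=6 best=55 → r--
[1,3] min(14,6)*2=12 best=55 → r--

l=1, r=2, best area=55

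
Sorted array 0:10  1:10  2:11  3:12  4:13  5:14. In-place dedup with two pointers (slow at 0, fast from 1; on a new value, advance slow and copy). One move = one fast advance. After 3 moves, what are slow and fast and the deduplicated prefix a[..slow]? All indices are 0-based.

slow=0 fast=1: a[fast]=10=a[slow] dup, fast++
slow=0 fast=2: a[fast]=11≠a[slow]=10 write a[1]=11, slow++,fast++
slow=1 fast=3: a[fast]=12≠a[slow]=11 write a[2]=12, slow++,fast++

slow=2, fast=4, prefix=[10, 11, 12]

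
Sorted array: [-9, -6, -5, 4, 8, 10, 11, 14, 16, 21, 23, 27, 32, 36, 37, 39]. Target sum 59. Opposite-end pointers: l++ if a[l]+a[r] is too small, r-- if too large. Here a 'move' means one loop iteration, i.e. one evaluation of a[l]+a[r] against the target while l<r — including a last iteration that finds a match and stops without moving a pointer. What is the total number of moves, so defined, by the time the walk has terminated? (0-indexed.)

[0,15] -9+39=30 <59 → l++
[1,15] -6+39=33 <59 → l++
[2,15] -5+39=34 <59 → l++
[3,15] 4+39=43 <59 → l++
[4,15] 8+39=47 <59 → l++
[5,15] 10+39=49 <59 → l++
[6,15] 11+39=50 <59 → l++
[7,15] 14+39=53 <59 → l++
[8,15] 16+39=55 <59 → l++
[9,15] 21+39=60 >59 → r--
[9,14] 21+37=58 <59 → l++
[10,14] 23+37=60 >59 → r--
[10,13] 23+36=59 → found

13 moves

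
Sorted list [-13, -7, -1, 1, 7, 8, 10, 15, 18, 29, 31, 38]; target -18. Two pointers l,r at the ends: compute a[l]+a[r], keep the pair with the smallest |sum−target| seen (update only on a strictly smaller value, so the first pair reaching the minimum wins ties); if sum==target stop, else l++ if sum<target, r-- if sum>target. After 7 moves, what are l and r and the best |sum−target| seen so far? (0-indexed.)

l=0 r=11: -13+38=25 d=43 *, r--
l=0 r=10: -13+31=18 d=36 *, r--
l=0 r=9: -13+29=16 d=34 *, r--
l=0 r=8: -13+18=5 d=23 *, r--
l=0 r=7: -13+15=2 d=20 *, r--
l=0 r=6: -13+10=-3 d=15 *, r--
l=0 r=5: -13+8=-5 d=13 *, r--

l=0, r=4, best |Δ|=13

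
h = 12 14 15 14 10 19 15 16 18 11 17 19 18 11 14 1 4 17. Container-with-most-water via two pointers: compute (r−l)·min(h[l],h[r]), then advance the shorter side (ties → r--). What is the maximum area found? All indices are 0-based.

l=0 r=17: min(12,17)*17=204 best=204 *, l++
l=1 r=17: min(14,17)*16=224 best=224 *, l++
l=2 r=17: min(15,17)*15=225 best=225 *, l++
l=3 r=17: min(14,17)*14=196 best=225, l++
l=4 r=17: min(10,17)*13=130 best=225, l++
l=5 r=17: min(19,17)*12=204 best=225, r--
l=5 r=16: min(19,4)*11=44 best=225, r--
l=5 r=15: min(19,1)*10=10 best=225, r--
l=5 r=14: min(19,14)*9=126 best=225, r--
l=5 r=13: min(19,11)*8=88 best=225, r--
l=5 r=12: min(19,18)*7=126 best=225, r--
l=5 r=11: min(19,19)*6=114 best=225, r--
l=5 r=10: min(19,17)*5=85 best=225, r--
l=5 r=9: min(19,11)*4=44 best=225, r--
l=5 r=8: min(19,18)*3=54 best=225, r--
l=5 r=7: min(19,16)*2=32 best=225, r--
l=5 r=6: min(19,15)*1=15 best=225, r--

max area = 225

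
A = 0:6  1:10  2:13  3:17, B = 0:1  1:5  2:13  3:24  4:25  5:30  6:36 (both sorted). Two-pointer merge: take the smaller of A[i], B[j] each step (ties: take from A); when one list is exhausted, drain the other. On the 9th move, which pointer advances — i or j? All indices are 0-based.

j

i=0 j=0: A[i]=6>B[j]=1 take 1, j++
i=0 j=1: A[i]=6>B[j]=5 take 5, j++
i=0 j=2: A[i]=6<=B[j]=13 take 6, i++
i=1 j=2: A[i]=10<=B[j]=13 take 10, i++
i=2 j=2: A[i]=13<=B[j]=13 take 13, i++
i=3 j=2: A[i]=17>B[j]=13 take 13, j++
i=3 j=3: A[i]=17<=B[j]=24 take 17, i++
i=4 j=3: A done, take B[j]=24, j++
i=4 j=4: A done, take B[j]=25, j++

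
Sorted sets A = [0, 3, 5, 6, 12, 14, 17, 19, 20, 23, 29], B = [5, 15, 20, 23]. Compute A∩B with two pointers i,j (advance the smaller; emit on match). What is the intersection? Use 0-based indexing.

[i=0,j=0] 0<5 → i++
[i=1,j=0] 3<5 → i++
[i=2,j=0] 5==5 emit → i++,j++
[i=3,j=1] 6<15 → i++
[i=4,j=1] 12<15 → i++
[i=5,j=1] 14<15 → i++
[i=6,j=1] 17>15 → j++
[i=6,j=2] 17<20 → i++
[i=7,j=2] 19<20 → i++
[i=8,j=2] 20==20 emit → i++,j++
[i=9,j=3] 23==23 emit → i++,j++

intersection = [5, 20, 23]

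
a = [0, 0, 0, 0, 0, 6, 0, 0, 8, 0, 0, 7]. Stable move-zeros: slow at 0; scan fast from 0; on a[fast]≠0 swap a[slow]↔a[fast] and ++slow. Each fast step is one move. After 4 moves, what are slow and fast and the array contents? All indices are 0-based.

slow=0, fast=4, a=[0, 0, 0, 0, 0, 6, 0, 0, 8, 0, 0, 7]

(s=0,f=0) a[fast]=0 → fast++
(s=0,f=1) a[fast]=0 → fast++
(s=0,f=2) a[fast]=0 → fast++
(s=0,f=3) a[fast]=0 → fast++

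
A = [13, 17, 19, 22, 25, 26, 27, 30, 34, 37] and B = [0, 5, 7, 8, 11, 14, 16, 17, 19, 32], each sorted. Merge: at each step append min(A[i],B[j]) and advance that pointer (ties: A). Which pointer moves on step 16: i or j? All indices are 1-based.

[i=1,j=1] A[i]=13>B[j]=0 take 0 → j++
[i=1,j=2] A[i]=13>B[j]=5 take 5 → j++
[i=1,j=3] A[i]=13>B[j]=7 take 7 → j++
[i=1,j=4] A[i]=13>B[j]=8 take 8 → j++
[i=1,j=5] A[i]=13>B[j]=11 take 11 → j++
[i=1,j=6] A[i]=13<=B[j]=14 take 13 → i++
[i=2,j=6] A[i]=17>B[j]=14 take 14 → j++
[i=2,j=7] A[i]=17>B[j]=16 take 16 → j++
[i=2,j=8] A[i]=17<=B[j]=17 take 17 → i++
[i=3,j=8] A[i]=19>B[j]=17 take 17 → j++
[i=3,j=9] A[i]=19<=B[j]=19 take 19 → i++
[i=4,j=9] A[i]=22>B[j]=19 take 19 → j++
[i=4,j=10] A[i]=22<=B[j]=32 take 22 → i++
[i=5,j=10] A[i]=25<=B[j]=32 take 25 → i++
[i=6,j=10] A[i]=26<=B[j]=32 take 26 → i++
[i=7,j=10] A[i]=27<=B[j]=32 take 27 → i++

i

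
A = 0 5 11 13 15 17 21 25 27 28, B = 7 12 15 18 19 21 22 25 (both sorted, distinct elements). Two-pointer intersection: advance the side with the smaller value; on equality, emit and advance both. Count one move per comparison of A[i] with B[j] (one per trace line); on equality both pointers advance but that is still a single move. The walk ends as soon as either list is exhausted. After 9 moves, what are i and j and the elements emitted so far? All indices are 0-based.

i=0 j=0: 0<7, i++
i=1 j=0: 5<7, i++
i=2 j=0: 11>7, j++
i=2 j=1: 11<12, i++
i=3 j=1: 13>12, j++
i=3 j=2: 13<15, i++
i=4 j=2: 15==15 emit, i++,j++
i=5 j=3: 17<18, i++
i=6 j=3: 21>18, j++

i=6, j=4, emitted=[15]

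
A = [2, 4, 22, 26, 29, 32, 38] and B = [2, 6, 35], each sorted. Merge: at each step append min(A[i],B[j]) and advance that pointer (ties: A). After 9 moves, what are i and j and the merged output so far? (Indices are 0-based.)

i=6, j=3, merged so far=[2, 2, 4, 6, 22, 26, 29, 32, 35]

[i=0,j=0] A[i]=2<=B[j]=2 take 2 → i++
[i=1,j=0] A[i]=4>B[j]=2 take 2 → j++
[i=1,j=1] A[i]=4<=B[j]=6 take 4 → i++
[i=2,j=1] A[i]=22>B[j]=6 take 6 → j++
[i=2,j=2] A[i]=22<=B[j]=35 take 22 → i++
[i=3,j=2] A[i]=26<=B[j]=35 take 26 → i++
[i=4,j=2] A[i]=29<=B[j]=35 take 29 → i++
[i=5,j=2] A[i]=32<=B[j]=35 take 32 → i++
[i=6,j=2] A[i]=38>B[j]=35 take 35 → j++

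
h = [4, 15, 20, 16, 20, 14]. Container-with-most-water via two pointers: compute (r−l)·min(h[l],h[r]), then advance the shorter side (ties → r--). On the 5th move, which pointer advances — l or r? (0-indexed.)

r

[0,5] min(4,14)*5=20 best=20 * → l++
[1,5] min(15,14)*4=56 best=56 * → r--
[1,4] min(15,20)*3=45 best=56 → l++
[2,4] min(20,20)*2=40 best=56 → r--
[2,3] min(20,16)*1=16 best=56 → r--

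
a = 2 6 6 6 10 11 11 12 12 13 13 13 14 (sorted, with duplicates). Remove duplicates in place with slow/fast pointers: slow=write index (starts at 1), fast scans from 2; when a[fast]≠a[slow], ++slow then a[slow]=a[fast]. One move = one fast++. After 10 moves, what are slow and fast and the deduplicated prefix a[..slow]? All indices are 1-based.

slow=6, fast=12, prefix=[2, 6, 10, 11, 12, 13]

slow=1 fast=2: a[fast]=6≠a[slow]=2 write a[2]=6, slow++,fast++
slow=2 fast=3: a[fast]=6=a[slow] dup, fast++
slow=2 fast=4: a[fast]=6=a[slow] dup, fast++
slow=2 fast=5: a[fast]=10≠a[slow]=6 write a[3]=10, slow++,fast++
slow=3 fast=6: a[fast]=11≠a[slow]=10 write a[4]=11, slow++,fast++
slow=4 fast=7: a[fast]=11=a[slow] dup, fast++
slow=4 fast=8: a[fast]=12≠a[slow]=11 write a[5]=12, slow++,fast++
slow=5 fast=9: a[fast]=12=a[slow] dup, fast++
slow=5 fast=10: a[fast]=13≠a[slow]=12 write a[6]=13, slow++,fast++
slow=6 fast=11: a[fast]=13=a[slow] dup, fast++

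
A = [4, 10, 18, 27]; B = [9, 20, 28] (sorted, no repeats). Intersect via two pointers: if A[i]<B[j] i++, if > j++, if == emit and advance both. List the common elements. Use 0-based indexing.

i=0 j=0: 4<9, i++
i=1 j=0: 10>9, j++
i=1 j=1: 10<20, i++
i=2 j=1: 18<20, i++
i=3 j=1: 27>20, j++
i=3 j=2: 27<28, i++

intersection = []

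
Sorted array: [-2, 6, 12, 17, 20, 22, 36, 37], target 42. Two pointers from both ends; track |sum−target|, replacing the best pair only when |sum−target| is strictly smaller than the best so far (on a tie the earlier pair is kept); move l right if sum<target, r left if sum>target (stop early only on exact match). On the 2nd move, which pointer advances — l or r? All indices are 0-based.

r

[0,7] -2+37=35 d=7 * → l++
[1,7] 6+37=43 d=1 * → r--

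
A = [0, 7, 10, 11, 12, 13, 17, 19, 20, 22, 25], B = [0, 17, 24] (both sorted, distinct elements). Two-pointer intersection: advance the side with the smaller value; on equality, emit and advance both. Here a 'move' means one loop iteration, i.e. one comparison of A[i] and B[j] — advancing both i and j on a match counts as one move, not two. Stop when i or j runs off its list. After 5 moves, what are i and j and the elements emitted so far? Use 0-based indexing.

[i=0,j=0] 0==0 emit → i++,j++
[i=1,j=1] 7<17 → i++
[i=2,j=1] 10<17 → i++
[i=3,j=1] 11<17 → i++
[i=4,j=1] 12<17 → i++

i=5, j=1, emitted=[0]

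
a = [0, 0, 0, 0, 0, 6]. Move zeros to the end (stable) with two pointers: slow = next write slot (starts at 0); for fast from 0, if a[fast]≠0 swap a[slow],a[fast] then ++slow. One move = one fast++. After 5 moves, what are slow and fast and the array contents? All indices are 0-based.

slow=0, fast=5, a=[0, 0, 0, 0, 0, 6]

(s=0,f=0) a[fast]=0 → fast++
(s=0,f=1) a[fast]=0 → fast++
(s=0,f=2) a[fast]=0 → fast++
(s=0,f=3) a[fast]=0 → fast++
(s=0,f=4) a[fast]=0 → fast++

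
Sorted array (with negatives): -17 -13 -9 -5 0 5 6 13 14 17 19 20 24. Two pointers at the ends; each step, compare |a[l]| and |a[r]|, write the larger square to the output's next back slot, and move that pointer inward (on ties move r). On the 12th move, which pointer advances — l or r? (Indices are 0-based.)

[0,12] |-17|<=|24| out[12]=576 → r--
[0,11] |-17|<=|20| out[11]=400 → r--
[0,10] |-17|<=|19| out[10]=361 → r--
[0,9] |-17|<=|17| out[9]=289 → r--
[0,8] |-17|>|14| out[8]=289 → l++
[1,8] |-13|<=|14| out[7]=196 → r--
[1,7] |-13|<=|13| out[6]=169 → r--
[1,6] |-13|>|6| out[5]=169 → l++
[2,6] |-9|>|6| out[4]=81 → l++
[3,6] |-5|<=|6| out[3]=36 → r--
[3,5] |-5|<=|5| out[2]=25 → r--
[3,4] |-5|>|0| out[1]=25 → l++

l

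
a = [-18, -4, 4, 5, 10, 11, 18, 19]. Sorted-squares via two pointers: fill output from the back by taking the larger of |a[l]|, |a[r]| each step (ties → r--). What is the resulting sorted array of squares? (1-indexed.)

l=1 r=8: |-18|<=|19| out[8]=361, r--
l=1 r=7: |-18|<=|18| out[7]=324, r--
l=1 r=6: |-18|>|11| out[6]=324, l++
l=2 r=6: |-4|<=|11| out[5]=121, r--
l=2 r=5: |-4|<=|10| out[4]=100, r--
l=2 r=4: |-4|<=|5| out[3]=25, r--
l=2 r=3: |-4|<=|4| out[2]=16, r--
l=2 r=2: |-4|<=|-4| out[1]=16, r--

[16, 16, 25, 100, 121, 324, 324, 361]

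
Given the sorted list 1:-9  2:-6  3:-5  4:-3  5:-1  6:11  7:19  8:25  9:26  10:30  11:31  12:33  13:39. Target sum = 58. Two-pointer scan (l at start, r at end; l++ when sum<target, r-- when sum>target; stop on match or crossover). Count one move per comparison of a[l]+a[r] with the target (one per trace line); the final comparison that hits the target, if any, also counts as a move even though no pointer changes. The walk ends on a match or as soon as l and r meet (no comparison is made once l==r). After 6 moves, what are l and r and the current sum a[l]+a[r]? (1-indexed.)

l=1 r=13: -9+39=30 <58, l++
l=2 r=13: -6+39=33 <58, l++
l=3 r=13: -5+39=34 <58, l++
l=4 r=13: -3+39=36 <58, l++
l=5 r=13: -1+39=38 <58, l++
l=6 r=13: 11+39=50 <58, l++

l=7, r=13, sum=58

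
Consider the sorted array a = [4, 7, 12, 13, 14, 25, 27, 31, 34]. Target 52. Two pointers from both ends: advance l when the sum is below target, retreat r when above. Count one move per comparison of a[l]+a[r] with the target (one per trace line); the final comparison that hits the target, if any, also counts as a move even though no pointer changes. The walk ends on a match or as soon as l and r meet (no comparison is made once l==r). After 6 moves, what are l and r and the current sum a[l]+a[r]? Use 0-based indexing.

l=5, r=7, sum=56

[0,8] 4+34=38 <52 → l++
[1,8] 7+34=41 <52 → l++
[2,8] 12+34=46 <52 → l++
[3,8] 13+34=47 <52 → l++
[4,8] 14+34=48 <52 → l++
[5,8] 25+34=59 >52 → r--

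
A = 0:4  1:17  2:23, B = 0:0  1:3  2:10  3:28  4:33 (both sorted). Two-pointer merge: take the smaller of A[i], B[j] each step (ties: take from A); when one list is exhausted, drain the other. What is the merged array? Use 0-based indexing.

[i=0,j=0] A[i]=4>B[j]=0 take 0 → j++
[i=0,j=1] A[i]=4>B[j]=3 take 3 → j++
[i=0,j=2] A[i]=4<=B[j]=10 take 4 → i++
[i=1,j=2] A[i]=17>B[j]=10 take 10 → j++
[i=1,j=3] A[i]=17<=B[j]=28 take 17 → i++
[i=2,j=3] A[i]=23<=B[j]=28 take 23 → i++
[i=3,j=3] A done, take B[j]=28 → j++
[i=3,j=4] A done, take B[j]=33 → j++

[0, 3, 4, 10, 17, 23, 28, 33]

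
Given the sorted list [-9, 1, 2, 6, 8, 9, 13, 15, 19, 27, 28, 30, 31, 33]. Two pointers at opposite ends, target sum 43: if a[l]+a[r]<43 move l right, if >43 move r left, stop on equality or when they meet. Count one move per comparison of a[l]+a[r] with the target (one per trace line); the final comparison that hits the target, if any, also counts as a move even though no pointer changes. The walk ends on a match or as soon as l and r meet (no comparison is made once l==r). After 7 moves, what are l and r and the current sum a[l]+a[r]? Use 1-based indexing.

l=1 r=14: -9+33=24 <43, l++
l=2 r=14: 1+33=34 <43, l++
l=3 r=14: 2+33=35 <43, l++
l=4 r=14: 6+33=39 <43, l++
l=5 r=14: 8+33=41 <43, l++
l=6 r=14: 9+33=42 <43, l++
l=7 r=14: 13+33=46 >43, r--

l=7, r=13, sum=44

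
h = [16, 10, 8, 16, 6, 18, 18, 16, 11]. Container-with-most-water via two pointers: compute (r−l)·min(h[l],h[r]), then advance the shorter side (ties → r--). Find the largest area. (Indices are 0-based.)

[0,8] min(16,11)*8=88 best=88 * → r--
[0,7] min(16,16)*7=112 best=112 * → r--
[0,6] min(16,18)*6=96 best=112 → l++
[1,6] min(10,18)*5=50 best=112 → l++
[2,6] min(8,18)*4=32 best=112 → l++
[3,6] min(16,18)*3=48 best=112 → l++
[4,6] min(6,18)*2=12 best=112 → l++
[5,6] min(18,18)*1=18 best=112 → r--

max area = 112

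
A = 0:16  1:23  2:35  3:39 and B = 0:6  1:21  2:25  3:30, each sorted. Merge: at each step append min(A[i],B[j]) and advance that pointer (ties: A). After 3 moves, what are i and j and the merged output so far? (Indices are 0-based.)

[i=0,j=0] A[i]=16>B[j]=6 take 6 → j++
[i=0,j=1] A[i]=16<=B[j]=21 take 16 → i++
[i=1,j=1] A[i]=23>B[j]=21 take 21 → j++

i=1, j=2, merged so far=[6, 16, 21]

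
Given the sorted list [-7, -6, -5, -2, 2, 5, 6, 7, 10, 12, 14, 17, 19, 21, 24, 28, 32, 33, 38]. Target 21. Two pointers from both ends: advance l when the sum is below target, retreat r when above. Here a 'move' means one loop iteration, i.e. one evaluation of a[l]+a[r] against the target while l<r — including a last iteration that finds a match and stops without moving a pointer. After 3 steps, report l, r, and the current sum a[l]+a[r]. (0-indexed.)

l=0 r=18: -7+38=31 >21, r--
l=0 r=17: -7+33=26 >21, r--
l=0 r=16: -7+32=25 >21, r--

l=0, r=15, sum=21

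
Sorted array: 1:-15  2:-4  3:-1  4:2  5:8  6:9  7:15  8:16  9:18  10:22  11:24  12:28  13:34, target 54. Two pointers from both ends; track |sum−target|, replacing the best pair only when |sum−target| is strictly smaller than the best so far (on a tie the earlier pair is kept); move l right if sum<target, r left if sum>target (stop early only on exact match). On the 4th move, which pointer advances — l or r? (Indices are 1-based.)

[1,13] -15+34=19 d=35 * → l++
[2,13] -4+34=30 d=24 * → l++
[3,13] -1+34=33 d=21 * → l++
[4,13] 2+34=36 d=18 * → l++

l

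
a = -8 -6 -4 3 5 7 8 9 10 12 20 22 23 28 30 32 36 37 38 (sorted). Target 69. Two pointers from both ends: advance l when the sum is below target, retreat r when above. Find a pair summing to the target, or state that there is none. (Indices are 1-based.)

(32, 37)

[1,19] -8+38=30 <69 → l++
[2,19] -6+38=32 <69 → l++
[3,19] -4+38=34 <69 → l++
[4,19] 3+38=41 <69 → l++
[5,19] 5+38=43 <69 → l++
[6,19] 7+38=45 <69 → l++
[7,19] 8+38=46 <69 → l++
[8,19] 9+38=47 <69 → l++
[9,19] 10+38=48 <69 → l++
[10,19] 12+38=50 <69 → l++
[11,19] 20+38=58 <69 → l++
[12,19] 22+38=60 <69 → l++
[13,19] 23+38=61 <69 → l++
[14,19] 28+38=66 <69 → l++
[15,19] 30+38=68 <69 → l++
[16,19] 32+38=70 >69 → r--
[16,18] 32+37=69 → found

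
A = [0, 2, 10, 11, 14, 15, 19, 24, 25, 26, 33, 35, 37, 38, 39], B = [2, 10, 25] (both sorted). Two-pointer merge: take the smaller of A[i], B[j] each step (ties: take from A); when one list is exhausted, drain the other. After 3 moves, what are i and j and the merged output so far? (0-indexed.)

[i=0,j=0] A[i]=0<=B[j]=2 take 0 → i++
[i=1,j=0] A[i]=2<=B[j]=2 take 2 → i++
[i=2,j=0] A[i]=10>B[j]=2 take 2 → j++

i=2, j=1, merged so far=[0, 2, 2]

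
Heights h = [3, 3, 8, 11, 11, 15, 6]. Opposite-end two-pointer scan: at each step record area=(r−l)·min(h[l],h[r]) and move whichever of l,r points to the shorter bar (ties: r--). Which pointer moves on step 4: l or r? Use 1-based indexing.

l=1 r=7: min(3,6)*6=18 best=18 *, l++
l=2 r=7: min(3,6)*5=15 best=18, l++
l=3 r=7: min(8,6)*4=24 best=24 *, r--
l=3 r=6: min(8,15)*3=24 best=24, l++

l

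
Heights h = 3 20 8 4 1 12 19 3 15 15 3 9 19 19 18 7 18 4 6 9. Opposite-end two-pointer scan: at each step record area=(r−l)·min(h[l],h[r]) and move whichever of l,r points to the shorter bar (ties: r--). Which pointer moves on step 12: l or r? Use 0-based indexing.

r

[0,19] min(3,9)*19=57 best=57 * → l++
[1,19] min(20,9)*18=162 best=162 * → r--
[1,18] min(20,6)*17=102 best=162 → r--
[1,17] min(20,4)*16=64 best=162 → r--
[1,16] min(20,18)*15=270 best=270 * → r--
[1,15] min(20,7)*14=98 best=270 → r--
[1,14] min(20,18)*13=234 best=270 → r--
[1,13] min(20,19)*12=228 best=270 → r--
[1,12] min(20,19)*11=209 best=270 → r--
[1,11] min(20,9)*10=90 best=270 → r--
[1,10] min(20,3)*9=27 best=270 → r--
[1,9] min(20,15)*8=120 best=270 → r--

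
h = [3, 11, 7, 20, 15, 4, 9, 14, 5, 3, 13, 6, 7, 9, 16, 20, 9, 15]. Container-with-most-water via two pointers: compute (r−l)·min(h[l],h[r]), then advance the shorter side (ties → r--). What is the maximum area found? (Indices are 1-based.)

max area = 240

[1,18] min(3,15)*17=51 best=51 * → l++
[2,18] min(11,15)*16=176 best=176 * → l++
[3,18] min(7,15)*15=105 best=176 → l++
[4,18] min(20,15)*14=210 best=210 * → r--
[4,17] min(20,9)*13=117 best=210 → r--
[4,16] min(20,20)*12=240 best=240 * → r--
[4,15] min(20,16)*11=176 best=240 → r--
[4,14] min(20,9)*10=90 best=240 → r--
[4,13] min(20,7)*9=63 best=240 → r--
[4,12] min(20,6)*8=48 best=240 → r--
[4,11] min(20,13)*7=91 best=240 → r--
[4,10] min(20,3)*6=18 best=240 → r--
[4,9] min(20,5)*5=25 best=240 → r--
[4,8] min(20,14)*4=56 best=240 → r--
[4,7] min(20,9)*3=27 best=240 → r--
[4,6] min(20,4)*2=8 best=240 → r--
[4,5] min(20,15)*1=15 best=240 → r--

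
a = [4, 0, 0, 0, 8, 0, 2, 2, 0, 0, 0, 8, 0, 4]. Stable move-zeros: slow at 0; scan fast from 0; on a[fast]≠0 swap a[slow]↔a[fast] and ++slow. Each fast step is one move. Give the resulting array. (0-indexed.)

[4, 8, 2, 2, 8, 4, 0, 0, 0, 0, 0, 0, 0, 0]

slow=0 fast=0: a[fast]=4≠0 swap→a[0]=4, slow++,fast++
slow=1 fast=1: a[fast]=0, fast++
slow=1 fast=2: a[fast]=0, fast++
slow=1 fast=3: a[fast]=0, fast++
slow=1 fast=4: a[fast]=8≠0 swap→a[1]=8, slow++,fast++
slow=2 fast=5: a[fast]=0, fast++
slow=2 fast=6: a[fast]=2≠0 swap→a[2]=2, slow++,fast++
slow=3 fast=7: a[fast]=2≠0 swap→a[3]=2, slow++,fast++
slow=4 fast=8: a[fast]=0, fast++
slow=4 fast=9: a[fast]=0, fast++
slow=4 fast=10: a[fast]=0, fast++
slow=4 fast=11: a[fast]=8≠0 swap→a[4]=8, slow++,fast++
slow=5 fast=12: a[fast]=0, fast++
slow=5 fast=13: a[fast]=4≠0 swap→a[5]=4, slow++,fast++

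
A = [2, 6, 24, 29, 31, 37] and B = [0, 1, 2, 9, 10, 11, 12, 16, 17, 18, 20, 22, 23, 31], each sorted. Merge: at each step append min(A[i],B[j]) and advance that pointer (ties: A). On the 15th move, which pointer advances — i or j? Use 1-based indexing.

i=1 j=1: A[i]=2>B[j]=0 take 0, j++
i=1 j=2: A[i]=2>B[j]=1 take 1, j++
i=1 j=3: A[i]=2<=B[j]=2 take 2, i++
i=2 j=3: A[i]=6>B[j]=2 take 2, j++
i=2 j=4: A[i]=6<=B[j]=9 take 6, i++
i=3 j=4: A[i]=24>B[j]=9 take 9, j++
i=3 j=5: A[i]=24>B[j]=10 take 10, j++
i=3 j=6: A[i]=24>B[j]=11 take 11, j++
i=3 j=7: A[i]=24>B[j]=12 take 12, j++
i=3 j=8: A[i]=24>B[j]=16 take 16, j++
i=3 j=9: A[i]=24>B[j]=17 take 17, j++
i=3 j=10: A[i]=24>B[j]=18 take 18, j++
i=3 j=11: A[i]=24>B[j]=20 take 20, j++
i=3 j=12: A[i]=24>B[j]=22 take 22, j++
i=3 j=13: A[i]=24>B[j]=23 take 23, j++

j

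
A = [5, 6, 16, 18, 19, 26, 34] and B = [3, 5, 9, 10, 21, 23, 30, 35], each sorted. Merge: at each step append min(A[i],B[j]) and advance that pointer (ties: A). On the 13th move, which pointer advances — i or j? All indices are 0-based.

j

[i=0,j=0] A[i]=5>B[j]=3 take 3 → j++
[i=0,j=1] A[i]=5<=B[j]=5 take 5 → i++
[i=1,j=1] A[i]=6>B[j]=5 take 5 → j++
[i=1,j=2] A[i]=6<=B[j]=9 take 6 → i++
[i=2,j=2] A[i]=16>B[j]=9 take 9 → j++
[i=2,j=3] A[i]=16>B[j]=10 take 10 → j++
[i=2,j=4] A[i]=16<=B[j]=21 take 16 → i++
[i=3,j=4] A[i]=18<=B[j]=21 take 18 → i++
[i=4,j=4] A[i]=19<=B[j]=21 take 19 → i++
[i=5,j=4] A[i]=26>B[j]=21 take 21 → j++
[i=5,j=5] A[i]=26>B[j]=23 take 23 → j++
[i=5,j=6] A[i]=26<=B[j]=30 take 26 → i++
[i=6,j=6] A[i]=34>B[j]=30 take 30 → j++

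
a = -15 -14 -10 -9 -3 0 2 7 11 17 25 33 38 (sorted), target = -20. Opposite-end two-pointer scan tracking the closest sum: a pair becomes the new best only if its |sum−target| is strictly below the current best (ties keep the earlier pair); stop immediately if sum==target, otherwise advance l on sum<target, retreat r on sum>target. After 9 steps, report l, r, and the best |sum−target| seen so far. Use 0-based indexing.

l=0 r=12: -15+38=23 d=43 *, r--
l=0 r=11: -15+33=18 d=38 *, r--
l=0 r=10: -15+25=10 d=30 *, r--
l=0 r=9: -15+17=2 d=22 *, r--
l=0 r=8: -15+11=-4 d=16 *, r--
l=0 r=7: -15+7=-8 d=12 *, r--
l=0 r=6: -15+2=-13 d=7 *, r--
l=0 r=5: -15+0=-15 d=5 *, r--
l=0 r=4: -15+-3=-18 d=2 *, r--

l=0, r=3, best |Δ|=2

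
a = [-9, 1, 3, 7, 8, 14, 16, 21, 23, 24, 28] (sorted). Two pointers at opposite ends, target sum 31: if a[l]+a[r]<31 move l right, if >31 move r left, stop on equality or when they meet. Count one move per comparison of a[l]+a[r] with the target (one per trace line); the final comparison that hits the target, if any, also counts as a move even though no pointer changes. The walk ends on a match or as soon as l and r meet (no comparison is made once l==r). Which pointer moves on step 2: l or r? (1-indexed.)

l

l=1 r=11: -9+28=19 <31, l++
l=2 r=11: 1+28=29 <31, l++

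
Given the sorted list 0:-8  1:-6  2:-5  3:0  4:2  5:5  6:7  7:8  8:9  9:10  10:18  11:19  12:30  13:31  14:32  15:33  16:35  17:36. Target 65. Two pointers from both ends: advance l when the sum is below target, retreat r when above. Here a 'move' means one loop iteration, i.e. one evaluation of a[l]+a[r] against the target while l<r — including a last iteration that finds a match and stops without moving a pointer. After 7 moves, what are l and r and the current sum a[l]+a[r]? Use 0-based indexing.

[0,17] -8+36=28 <65 → l++
[1,17] -6+36=30 <65 → l++
[2,17] -5+36=31 <65 → l++
[3,17] 0+36=36 <65 → l++
[4,17] 2+36=38 <65 → l++
[5,17] 5+36=41 <65 → l++
[6,17] 7+36=43 <65 → l++

l=7, r=17, sum=44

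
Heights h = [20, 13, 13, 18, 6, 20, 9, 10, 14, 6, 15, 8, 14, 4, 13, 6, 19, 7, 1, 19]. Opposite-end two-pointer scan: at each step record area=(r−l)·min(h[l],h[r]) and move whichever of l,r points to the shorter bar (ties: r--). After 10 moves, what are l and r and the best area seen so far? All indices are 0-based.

l=0 r=19: min(20,19)*19=361 best=361 *, r--
l=0 r=18: min(20,1)*18=18 best=361, r--
l=0 r=17: min(20,7)*17=119 best=361, r--
l=0 r=16: min(20,19)*16=304 best=361, r--
l=0 r=15: min(20,6)*15=90 best=361, r--
l=0 r=14: min(20,13)*14=182 best=361, r--
l=0 r=13: min(20,4)*13=52 best=361, r--
l=0 r=12: min(20,14)*12=168 best=361, r--
l=0 r=11: min(20,8)*11=88 best=361, r--
l=0 r=10: min(20,15)*10=150 best=361, r--

l=0, r=9, best area=361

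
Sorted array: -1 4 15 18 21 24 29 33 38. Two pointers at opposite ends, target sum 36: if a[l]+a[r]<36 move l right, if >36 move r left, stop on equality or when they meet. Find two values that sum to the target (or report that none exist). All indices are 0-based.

(15, 21)

l=0 r=8: -1+38=37 >36, r--
l=0 r=7: -1+33=32 <36, l++
l=1 r=7: 4+33=37 >36, r--
l=1 r=6: 4+29=33 <36, l++
l=2 r=6: 15+29=44 >36, r--
l=2 r=5: 15+24=39 >36, r--
l=2 r=4: 15+21=36, found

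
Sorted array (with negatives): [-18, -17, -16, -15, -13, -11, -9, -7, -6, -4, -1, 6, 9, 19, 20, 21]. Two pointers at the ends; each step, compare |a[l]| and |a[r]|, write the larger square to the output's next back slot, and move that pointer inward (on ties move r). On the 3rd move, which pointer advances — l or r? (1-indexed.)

[1,16] |-18|<=|21| out[16]=441 → r--
[1,15] |-18|<=|20| out[15]=400 → r--
[1,14] |-18|<=|19| out[14]=361 → r--

r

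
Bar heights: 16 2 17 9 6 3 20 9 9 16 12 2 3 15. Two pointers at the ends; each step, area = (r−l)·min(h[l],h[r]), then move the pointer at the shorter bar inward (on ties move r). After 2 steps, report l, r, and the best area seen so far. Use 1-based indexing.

[1,14] min(16,15)*13=195 best=195 * → r--
[1,13] min(16,3)*12=36 best=195 → r--

l=1, r=12, best area=195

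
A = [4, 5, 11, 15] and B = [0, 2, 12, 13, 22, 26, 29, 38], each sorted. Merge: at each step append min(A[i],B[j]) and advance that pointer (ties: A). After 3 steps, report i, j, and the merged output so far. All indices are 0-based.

i=1, j=2, merged so far=[0, 2, 4]

i=0 j=0: A[i]=4>B[j]=0 take 0, j++
i=0 j=1: A[i]=4>B[j]=2 take 2, j++
i=0 j=2: A[i]=4<=B[j]=12 take 4, i++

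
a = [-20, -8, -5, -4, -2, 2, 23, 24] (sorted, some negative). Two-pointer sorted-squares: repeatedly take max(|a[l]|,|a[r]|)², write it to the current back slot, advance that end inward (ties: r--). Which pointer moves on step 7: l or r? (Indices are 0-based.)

r

l=0 r=7: |-20|<=|24| out[7]=576, r--
l=0 r=6: |-20|<=|23| out[6]=529, r--
l=0 r=5: |-20|>|2| out[5]=400, l++
l=1 r=5: |-8|>|2| out[4]=64, l++
l=2 r=5: |-5|>|2| out[3]=25, l++
l=3 r=5: |-4|>|2| out[2]=16, l++
l=4 r=5: |-2|<=|2| out[1]=4, r--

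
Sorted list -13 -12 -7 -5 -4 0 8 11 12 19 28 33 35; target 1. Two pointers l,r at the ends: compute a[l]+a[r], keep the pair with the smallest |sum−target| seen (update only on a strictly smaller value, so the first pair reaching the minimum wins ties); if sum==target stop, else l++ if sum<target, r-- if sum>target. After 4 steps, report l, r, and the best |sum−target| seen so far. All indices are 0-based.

l=0 r=12: -13+35=22 d=21 *, r--
l=0 r=11: -13+33=20 d=19 *, r--
l=0 r=10: -13+28=15 d=14 *, r--
l=0 r=9: -13+19=6 d=5 *, r--

l=0, r=8, best |Δ|=5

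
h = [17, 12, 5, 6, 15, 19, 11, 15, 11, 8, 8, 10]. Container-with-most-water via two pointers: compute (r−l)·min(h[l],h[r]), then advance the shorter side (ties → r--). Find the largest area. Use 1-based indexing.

max area = 110

l=1 r=12: min(17,10)*11=110 best=110 *, r--
l=1 r=11: min(17,8)*10=80 best=110, r--
l=1 r=10: min(17,8)*9=72 best=110, r--
l=1 r=9: min(17,11)*8=88 best=110, r--
l=1 r=8: min(17,15)*7=105 best=110, r--
l=1 r=7: min(17,11)*6=66 best=110, r--
l=1 r=6: min(17,19)*5=85 best=110, l++
l=2 r=6: min(12,19)*4=48 best=110, l++
l=3 r=6: min(5,19)*3=15 best=110, l++
l=4 r=6: min(6,19)*2=12 best=110, l++
l=5 r=6: min(15,19)*1=15 best=110, l++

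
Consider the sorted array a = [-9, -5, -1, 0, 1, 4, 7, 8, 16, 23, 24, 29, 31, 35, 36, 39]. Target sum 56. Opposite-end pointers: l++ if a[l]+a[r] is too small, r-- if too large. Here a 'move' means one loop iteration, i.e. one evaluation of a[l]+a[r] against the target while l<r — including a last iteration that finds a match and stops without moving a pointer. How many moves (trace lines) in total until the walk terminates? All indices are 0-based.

l=0 r=15: -9+39=30 <56, l++
l=1 r=15: -5+39=34 <56, l++
l=2 r=15: -1+39=38 <56, l++
l=3 r=15: 0+39=39 <56, l++
l=4 r=15: 1+39=40 <56, l++
l=5 r=15: 4+39=43 <56, l++
l=6 r=15: 7+39=46 <56, l++
l=7 r=15: 8+39=47 <56, l++
l=8 r=15: 16+39=55 <56, l++
l=9 r=15: 23+39=62 >56, r--
l=9 r=14: 23+36=59 >56, r--
l=9 r=13: 23+35=58 >56, r--
l=9 r=12: 23+31=54 <56, l++
l=10 r=12: 24+31=55 <56, l++
l=11 r=12: 29+31=60 >56, r--

15 moves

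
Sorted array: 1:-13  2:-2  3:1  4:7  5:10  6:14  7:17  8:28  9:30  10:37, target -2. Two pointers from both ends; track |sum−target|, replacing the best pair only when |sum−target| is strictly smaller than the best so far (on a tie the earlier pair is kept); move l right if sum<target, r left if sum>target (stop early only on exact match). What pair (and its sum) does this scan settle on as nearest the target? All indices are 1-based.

pair (-13, 10) with sum -3 (|Δ|=1)

l=1 r=10: -13+37=24 d=26 *, r--
l=1 r=9: -13+30=17 d=19 *, r--
l=1 r=8: -13+28=15 d=17 *, r--
l=1 r=7: -13+17=4 d=6 *, r--
l=1 r=6: -13+14=1 d=3 *, r--
l=1 r=5: -13+10=-3 d=1 *, l++
l=2 r=5: -2+10=8 d=10, r--
l=2 r=4: -2+7=5 d=7, r--
l=2 r=3: -2+1=-1 d=1, r--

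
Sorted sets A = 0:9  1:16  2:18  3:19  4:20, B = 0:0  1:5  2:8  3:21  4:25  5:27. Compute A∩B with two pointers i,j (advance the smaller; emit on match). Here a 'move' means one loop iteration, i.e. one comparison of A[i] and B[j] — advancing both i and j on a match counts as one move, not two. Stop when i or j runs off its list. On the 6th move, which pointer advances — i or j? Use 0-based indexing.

i

[i=0,j=0] 9>0 → j++
[i=0,j=1] 9>5 → j++
[i=0,j=2] 9>8 → j++
[i=0,j=3] 9<21 → i++
[i=1,j=3] 16<21 → i++
[i=2,j=3] 18<21 → i++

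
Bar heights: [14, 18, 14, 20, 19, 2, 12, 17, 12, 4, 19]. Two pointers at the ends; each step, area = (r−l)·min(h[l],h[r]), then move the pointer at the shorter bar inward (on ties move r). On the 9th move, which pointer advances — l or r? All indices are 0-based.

l=0 r=10: min(14,19)*10=140 best=140 *, l++
l=1 r=10: min(18,19)*9=162 best=162 *, l++
l=2 r=10: min(14,19)*8=112 best=162, l++
l=3 r=10: min(20,19)*7=133 best=162, r--
l=3 r=9: min(20,4)*6=24 best=162, r--
l=3 r=8: min(20,12)*5=60 best=162, r--
l=3 r=7: min(20,17)*4=68 best=162, r--
l=3 r=6: min(20,12)*3=36 best=162, r--
l=3 r=5: min(20,2)*2=4 best=162, r--

r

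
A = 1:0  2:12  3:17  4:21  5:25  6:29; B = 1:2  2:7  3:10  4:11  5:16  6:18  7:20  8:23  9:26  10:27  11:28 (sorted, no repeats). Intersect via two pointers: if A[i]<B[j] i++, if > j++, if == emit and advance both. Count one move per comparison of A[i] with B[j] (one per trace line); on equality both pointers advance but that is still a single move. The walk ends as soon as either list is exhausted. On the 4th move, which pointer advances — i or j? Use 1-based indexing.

i=1 j=1: 0<2, i++
i=2 j=1: 12>2, j++
i=2 j=2: 12>7, j++
i=2 j=3: 12>10, j++

j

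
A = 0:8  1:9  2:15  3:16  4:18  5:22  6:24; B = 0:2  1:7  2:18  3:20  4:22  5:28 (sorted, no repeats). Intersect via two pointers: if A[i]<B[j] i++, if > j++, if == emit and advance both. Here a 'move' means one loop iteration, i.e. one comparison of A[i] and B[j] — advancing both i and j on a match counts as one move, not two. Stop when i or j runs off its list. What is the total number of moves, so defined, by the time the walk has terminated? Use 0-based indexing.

[i=0,j=0] 8>2 → j++
[i=0,j=1] 8>7 → j++
[i=0,j=2] 8<18 → i++
[i=1,j=2] 9<18 → i++
[i=2,j=2] 15<18 → i++
[i=3,j=2] 16<18 → i++
[i=4,j=2] 18==18 emit → i++,j++
[i=5,j=3] 22>20 → j++
[i=5,j=4] 22==22 emit → i++,j++
[i=6,j=5] 24<28 → i++

10 moves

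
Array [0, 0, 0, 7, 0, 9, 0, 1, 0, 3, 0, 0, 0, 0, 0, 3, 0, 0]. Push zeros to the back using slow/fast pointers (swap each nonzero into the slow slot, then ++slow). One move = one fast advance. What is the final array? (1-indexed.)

[7, 9, 1, 3, 3, 0, 0, 0, 0, 0, 0, 0, 0, 0, 0, 0, 0, 0]

(s=1,f=1) a[fast]=0 → fast++
(s=1,f=2) a[fast]=0 → fast++
(s=1,f=3) a[fast]=0 → fast++
(s=1,f=4) a[fast]=7≠0 swap→a[1]=7 → slow++,fast++
(s=2,f=5) a[fast]=0 → fast++
(s=2,f=6) a[fast]=9≠0 swap→a[2]=9 → slow++,fast++
(s=3,f=7) a[fast]=0 → fast++
(s=3,f=8) a[fast]=1≠0 swap→a[3]=1 → slow++,fast++
(s=4,f=9) a[fast]=0 → fast++
(s=4,f=10) a[fast]=3≠0 swap→a[4]=3 → slow++,fast++
(s=5,f=11) a[fast]=0 → fast++
(s=5,f=12) a[fast]=0 → fast++
(s=5,f=13) a[fast]=0 → fast++
(s=5,f=14) a[fast]=0 → fast++
(s=5,f=15) a[fast]=0 → fast++
(s=5,f=16) a[fast]=3≠0 swap→a[5]=3 → slow++,fast++
(s=6,f=17) a[fast]=0 → fast++
(s=6,f=18) a[fast]=0 → fast++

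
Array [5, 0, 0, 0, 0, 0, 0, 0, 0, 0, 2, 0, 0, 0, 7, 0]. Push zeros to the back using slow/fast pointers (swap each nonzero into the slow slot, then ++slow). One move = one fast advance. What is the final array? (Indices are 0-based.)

slow=0 fast=0: a[fast]=5≠0 swap→a[0]=5, slow++,fast++
slow=1 fast=1: a[fast]=0, fast++
slow=1 fast=2: a[fast]=0, fast++
slow=1 fast=3: a[fast]=0, fast++
slow=1 fast=4: a[fast]=0, fast++
slow=1 fast=5: a[fast]=0, fast++
slow=1 fast=6: a[fast]=0, fast++
slow=1 fast=7: a[fast]=0, fast++
slow=1 fast=8: a[fast]=0, fast++
slow=1 fast=9: a[fast]=0, fast++
slow=1 fast=10: a[fast]=2≠0 swap→a[1]=2, slow++,fast++
slow=2 fast=11: a[fast]=0, fast++
slow=2 fast=12: a[fast]=0, fast++
slow=2 fast=13: a[fast]=0, fast++
slow=2 fast=14: a[fast]=7≠0 swap→a[2]=7, slow++,fast++
slow=3 fast=15: a[fast]=0, fast++

[5, 2, 7, 0, 0, 0, 0, 0, 0, 0, 0, 0, 0, 0, 0, 0]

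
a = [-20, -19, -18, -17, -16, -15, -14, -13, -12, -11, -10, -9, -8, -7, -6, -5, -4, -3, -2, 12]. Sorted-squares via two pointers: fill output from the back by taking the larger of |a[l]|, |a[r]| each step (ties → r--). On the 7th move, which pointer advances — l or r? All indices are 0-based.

l

l=0 r=19: |-20|>|12| out[19]=400, l++
l=1 r=19: |-19|>|12| out[18]=361, l++
l=2 r=19: |-18|>|12| out[17]=324, l++
l=3 r=19: |-17|>|12| out[16]=289, l++
l=4 r=19: |-16|>|12| out[15]=256, l++
l=5 r=19: |-15|>|12| out[14]=225, l++
l=6 r=19: |-14|>|12| out[13]=196, l++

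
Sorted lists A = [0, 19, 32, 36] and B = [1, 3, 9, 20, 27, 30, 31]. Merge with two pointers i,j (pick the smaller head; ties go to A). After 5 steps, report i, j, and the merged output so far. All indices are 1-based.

i=3, j=4, merged so far=[0, 1, 3, 9, 19]

i=1 j=1: A[i]=0<=B[j]=1 take 0, i++
i=2 j=1: A[i]=19>B[j]=1 take 1, j++
i=2 j=2: A[i]=19>B[j]=3 take 3, j++
i=2 j=3: A[i]=19>B[j]=9 take 9, j++
i=2 j=4: A[i]=19<=B[j]=20 take 19, i++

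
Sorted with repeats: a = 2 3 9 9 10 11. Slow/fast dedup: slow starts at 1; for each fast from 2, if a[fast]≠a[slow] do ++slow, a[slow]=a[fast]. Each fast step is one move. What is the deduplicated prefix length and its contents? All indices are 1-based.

length 5; prefix = [2, 3, 9, 10, 11]

slow=1 fast=2: a[fast]=3≠a[slow]=2 write a[2]=3, slow++,fast++
slow=2 fast=3: a[fast]=9≠a[slow]=3 write a[3]=9, slow++,fast++
slow=3 fast=4: a[fast]=9=a[slow] dup, fast++
slow=3 fast=5: a[fast]=10≠a[slow]=9 write a[4]=10, slow++,fast++
slow=4 fast=6: a[fast]=11≠a[slow]=10 write a[5]=11, slow++,fast++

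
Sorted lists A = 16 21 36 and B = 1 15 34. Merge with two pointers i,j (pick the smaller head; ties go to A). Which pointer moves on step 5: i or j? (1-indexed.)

j

i=1 j=1: A[i]=16>B[j]=1 take 1, j++
i=1 j=2: A[i]=16>B[j]=15 take 15, j++
i=1 j=3: A[i]=16<=B[j]=34 take 16, i++
i=2 j=3: A[i]=21<=B[j]=34 take 21, i++
i=3 j=3: A[i]=36>B[j]=34 take 34, j++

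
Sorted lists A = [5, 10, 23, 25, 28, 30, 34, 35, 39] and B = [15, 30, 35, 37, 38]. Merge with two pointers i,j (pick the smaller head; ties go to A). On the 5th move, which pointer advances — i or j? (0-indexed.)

i=0 j=0: A[i]=5<=B[j]=15 take 5, i++
i=1 j=0: A[i]=10<=B[j]=15 take 10, i++
i=2 j=0: A[i]=23>B[j]=15 take 15, j++
i=2 j=1: A[i]=23<=B[j]=30 take 23, i++
i=3 j=1: A[i]=25<=B[j]=30 take 25, i++

i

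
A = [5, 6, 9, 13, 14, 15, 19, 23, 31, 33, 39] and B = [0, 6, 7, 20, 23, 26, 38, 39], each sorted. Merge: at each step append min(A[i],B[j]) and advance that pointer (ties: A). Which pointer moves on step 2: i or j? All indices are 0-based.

[i=0,j=0] A[i]=5>B[j]=0 take 0 → j++
[i=0,j=1] A[i]=5<=B[j]=6 take 5 → i++

i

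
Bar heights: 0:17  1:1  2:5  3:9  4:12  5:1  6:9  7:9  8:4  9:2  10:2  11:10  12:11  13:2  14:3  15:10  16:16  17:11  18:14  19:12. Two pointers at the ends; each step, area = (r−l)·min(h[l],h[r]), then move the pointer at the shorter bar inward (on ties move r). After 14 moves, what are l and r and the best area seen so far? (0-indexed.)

l=0, r=5, best area=256

l=0 r=19: min(17,12)*19=228 best=228 *, r--
l=0 r=18: min(17,14)*18=252 best=252 *, r--
l=0 r=17: min(17,11)*17=187 best=252, r--
l=0 r=16: min(17,16)*16=256 best=256 *, r--
l=0 r=15: min(17,10)*15=150 best=256, r--
l=0 r=14: min(17,3)*14=42 best=256, r--
l=0 r=13: min(17,2)*13=26 best=256, r--
l=0 r=12: min(17,11)*12=132 best=256, r--
l=0 r=11: min(17,10)*11=110 best=256, r--
l=0 r=10: min(17,2)*10=20 best=256, r--
l=0 r=9: min(17,2)*9=18 best=256, r--
l=0 r=8: min(17,4)*8=32 best=256, r--
l=0 r=7: min(17,9)*7=63 best=256, r--
l=0 r=6: min(17,9)*6=54 best=256, r--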